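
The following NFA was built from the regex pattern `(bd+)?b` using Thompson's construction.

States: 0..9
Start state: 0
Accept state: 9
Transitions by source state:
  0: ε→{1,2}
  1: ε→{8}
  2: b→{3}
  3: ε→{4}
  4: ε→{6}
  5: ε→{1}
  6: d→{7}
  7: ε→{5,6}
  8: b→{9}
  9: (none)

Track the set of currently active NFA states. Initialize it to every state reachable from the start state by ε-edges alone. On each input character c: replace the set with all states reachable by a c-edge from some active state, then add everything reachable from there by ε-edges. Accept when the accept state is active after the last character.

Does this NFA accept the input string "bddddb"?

S₀ = ε-closure({0}) = {0,1,2,8}
'b' @ 1: {3,4,6,9}  (accept∈set)
'd' @ 2: {1,5,6,7,8}
'd' @ 3: {1,5,6,7,8}
'd' @ 4: {1,5,6,7,8}
'd' @ 5: {1,5,6,7,8}
'b' @ 6: {9}  (accept∈set)
final: {9}; accept 9 in set

Answer: ACCEPT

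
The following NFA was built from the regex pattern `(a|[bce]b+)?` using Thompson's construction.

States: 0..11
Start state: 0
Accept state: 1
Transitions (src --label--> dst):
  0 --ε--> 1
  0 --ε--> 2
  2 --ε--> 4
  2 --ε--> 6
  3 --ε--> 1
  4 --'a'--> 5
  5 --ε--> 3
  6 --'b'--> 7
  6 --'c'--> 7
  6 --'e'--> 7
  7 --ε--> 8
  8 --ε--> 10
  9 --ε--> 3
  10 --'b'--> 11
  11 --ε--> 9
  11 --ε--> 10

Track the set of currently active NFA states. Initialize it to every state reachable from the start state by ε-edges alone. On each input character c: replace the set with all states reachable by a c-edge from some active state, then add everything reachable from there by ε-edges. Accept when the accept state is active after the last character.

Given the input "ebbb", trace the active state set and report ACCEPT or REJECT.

Answer: ACCEPT

Steps:
initial (ε-close {0}): {0,1,2,4,6}
'e' @ 1: {7,8,10}
'b' @ 2: {1,3,9,10,11}  [accepting]
'b' @ 3: {1,3,9,10,11}  [accepting]
'b' @ 4: {1,3,9,10,11}  [accepting]
end set {1,3,9,10,11} — state 1 in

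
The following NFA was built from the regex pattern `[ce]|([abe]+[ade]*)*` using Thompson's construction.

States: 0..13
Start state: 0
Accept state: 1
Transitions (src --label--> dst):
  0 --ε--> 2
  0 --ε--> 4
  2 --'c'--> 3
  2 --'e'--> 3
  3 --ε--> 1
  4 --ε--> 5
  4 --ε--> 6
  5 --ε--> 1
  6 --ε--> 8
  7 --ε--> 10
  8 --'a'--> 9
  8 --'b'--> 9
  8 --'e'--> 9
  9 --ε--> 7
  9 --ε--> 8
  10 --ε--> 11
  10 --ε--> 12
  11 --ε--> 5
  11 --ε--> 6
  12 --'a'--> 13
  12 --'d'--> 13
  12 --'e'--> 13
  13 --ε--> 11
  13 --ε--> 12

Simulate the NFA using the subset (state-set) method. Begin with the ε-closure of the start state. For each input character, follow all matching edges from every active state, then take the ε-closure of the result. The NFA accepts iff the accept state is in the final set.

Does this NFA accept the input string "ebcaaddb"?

Answer: REJECT

Trace:
initial (ε-close {0}): {0,1,2,4,5,6,8}
'e' @ 1: {1,3,5,6,7,8,9,10,11,12}  (accept∈set)
'b' @ 2: {1,5,6,7,8,9,10,11,12}  (accept∈set)
'c' @ 3: {}  — state set empty
rest 'aaddb' ignored (set empty)
end set {} — state 1 not in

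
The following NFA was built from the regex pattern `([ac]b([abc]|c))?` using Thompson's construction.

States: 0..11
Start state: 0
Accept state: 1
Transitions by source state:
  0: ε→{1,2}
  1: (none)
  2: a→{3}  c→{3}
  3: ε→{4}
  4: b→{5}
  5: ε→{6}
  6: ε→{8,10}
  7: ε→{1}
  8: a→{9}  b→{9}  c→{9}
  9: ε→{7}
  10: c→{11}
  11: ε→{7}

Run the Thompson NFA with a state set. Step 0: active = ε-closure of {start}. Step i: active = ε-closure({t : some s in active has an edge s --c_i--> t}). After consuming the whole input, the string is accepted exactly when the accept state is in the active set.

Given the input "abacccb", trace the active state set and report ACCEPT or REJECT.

Answer: REJECT

Derivation:
initial (ε-close {0}): {0,1,2}
'a' @ 1: {3,4}
'b' @ 2: {5,6,8,10}
'a' @ 3: {1,7,9}  ✓accept
'c' @ 4: {}  — state set empty
rest 'ccb' ignored (set empty)
after full input: {}  (accept=1 not in)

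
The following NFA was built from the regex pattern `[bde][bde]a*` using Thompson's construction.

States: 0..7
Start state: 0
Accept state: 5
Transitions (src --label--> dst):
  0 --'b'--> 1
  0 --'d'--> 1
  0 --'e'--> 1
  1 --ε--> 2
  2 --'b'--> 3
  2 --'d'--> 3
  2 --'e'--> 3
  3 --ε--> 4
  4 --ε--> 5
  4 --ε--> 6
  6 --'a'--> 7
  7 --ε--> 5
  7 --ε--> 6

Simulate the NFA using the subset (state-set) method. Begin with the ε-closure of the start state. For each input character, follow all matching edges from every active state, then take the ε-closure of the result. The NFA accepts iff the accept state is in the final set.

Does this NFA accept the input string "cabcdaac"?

Answer: REJECT

Trace:
S₀ = ε-closure({0}) = {0}
'c' @ 1: {}  — dead — no transitions
rest 'abcdaac' ignored (set empty)
final: {}; accept 5 not in set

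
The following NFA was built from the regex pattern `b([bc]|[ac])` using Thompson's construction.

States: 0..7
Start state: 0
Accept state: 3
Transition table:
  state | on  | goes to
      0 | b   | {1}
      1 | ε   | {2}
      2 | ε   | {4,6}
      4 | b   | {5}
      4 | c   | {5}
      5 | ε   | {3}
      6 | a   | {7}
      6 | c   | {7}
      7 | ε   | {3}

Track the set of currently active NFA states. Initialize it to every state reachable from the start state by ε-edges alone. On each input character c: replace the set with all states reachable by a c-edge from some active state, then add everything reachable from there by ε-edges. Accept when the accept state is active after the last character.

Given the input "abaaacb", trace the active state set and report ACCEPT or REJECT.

Answer: REJECT

Derivation:
start: ε-closure({0}) = {0}
'a' @ 1: {}  — state set empty
rest 'baaacb' ignored (set empty)
final: {}; accept 3 not in set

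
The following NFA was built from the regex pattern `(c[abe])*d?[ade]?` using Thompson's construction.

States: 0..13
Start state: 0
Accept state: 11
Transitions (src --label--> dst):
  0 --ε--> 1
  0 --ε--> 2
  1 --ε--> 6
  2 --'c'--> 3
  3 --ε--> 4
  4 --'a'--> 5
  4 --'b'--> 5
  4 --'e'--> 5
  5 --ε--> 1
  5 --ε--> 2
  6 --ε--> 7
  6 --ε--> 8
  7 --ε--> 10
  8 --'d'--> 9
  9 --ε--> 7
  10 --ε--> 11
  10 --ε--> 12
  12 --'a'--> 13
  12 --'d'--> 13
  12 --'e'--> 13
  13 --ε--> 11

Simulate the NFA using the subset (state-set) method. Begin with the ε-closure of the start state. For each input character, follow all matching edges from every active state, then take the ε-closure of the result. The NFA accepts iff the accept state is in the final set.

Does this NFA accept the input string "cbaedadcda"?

Answer: REJECT

Trace:
start: ε-closure({0}) = {0,1,2,6,7,8,10,11,12}
'c' @ 1: {3,4}
'b' @ 2: {1,2,5,6,7,8,10,11,12}  (accept∈set)
'a' @ 3: {11,13}  (accept∈set)
'e' @ 4: {}  — state set empty
rest 'dadcda' ignored (set empty)
after full input: {}  (accept=11 not in)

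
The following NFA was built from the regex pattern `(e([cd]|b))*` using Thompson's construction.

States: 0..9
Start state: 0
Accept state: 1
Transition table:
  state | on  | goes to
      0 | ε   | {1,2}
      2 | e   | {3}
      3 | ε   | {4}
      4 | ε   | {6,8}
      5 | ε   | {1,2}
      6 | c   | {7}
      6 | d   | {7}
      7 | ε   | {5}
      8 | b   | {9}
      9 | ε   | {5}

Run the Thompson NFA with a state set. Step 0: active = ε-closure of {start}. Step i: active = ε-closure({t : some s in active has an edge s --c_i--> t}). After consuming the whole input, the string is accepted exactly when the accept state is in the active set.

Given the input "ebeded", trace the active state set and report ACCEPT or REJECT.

Answer: ACCEPT

Derivation:
start: ε-closure({0}) = {0,1,2}
'e' @ 1: {3,4,6,8}
'b' @ 2: {1,2,5,9}  ✓accept
'e' @ 3: {3,4,6,8}
'd' @ 4: {1,2,5,7}  ✓accept
'e' @ 5: {3,4,6,8}
'd' @ 6: {1,2,5,7}  ✓accept
end set {1,2,5,7} — state 1 in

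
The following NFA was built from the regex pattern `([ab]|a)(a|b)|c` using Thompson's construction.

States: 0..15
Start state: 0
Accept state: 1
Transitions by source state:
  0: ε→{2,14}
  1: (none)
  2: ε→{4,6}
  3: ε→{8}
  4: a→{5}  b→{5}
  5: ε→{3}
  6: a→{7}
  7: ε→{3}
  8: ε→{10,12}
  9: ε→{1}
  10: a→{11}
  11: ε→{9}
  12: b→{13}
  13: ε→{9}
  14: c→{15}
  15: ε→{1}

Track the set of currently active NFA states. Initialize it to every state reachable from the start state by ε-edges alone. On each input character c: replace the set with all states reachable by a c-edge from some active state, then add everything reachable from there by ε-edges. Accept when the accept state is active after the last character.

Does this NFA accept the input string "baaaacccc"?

Answer: REJECT

Steps:
start: ε-closure({0}) = {0,2,4,6,14}
'b' @ 1: {3,5,8,10,12}
'a' @ 2: {1,9,11}  ✓accept
'a' @ 3: {}  — state set empty
rest 'aacccc' ignored (set empty)
end set {} — state 1 not in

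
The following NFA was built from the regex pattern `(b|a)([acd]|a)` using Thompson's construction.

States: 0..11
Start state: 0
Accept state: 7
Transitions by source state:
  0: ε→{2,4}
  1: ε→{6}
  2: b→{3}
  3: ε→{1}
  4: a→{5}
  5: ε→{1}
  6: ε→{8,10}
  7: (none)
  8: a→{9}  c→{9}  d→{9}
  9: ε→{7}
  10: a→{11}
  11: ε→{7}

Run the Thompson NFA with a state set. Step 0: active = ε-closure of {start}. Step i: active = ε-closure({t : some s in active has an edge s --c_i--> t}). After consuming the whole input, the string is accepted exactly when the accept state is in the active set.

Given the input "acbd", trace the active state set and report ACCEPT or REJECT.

Answer: REJECT

Derivation:
start: ε-closure({0}) = {0,2,4}
'a' @ 1: {1,5,6,8,10}
'c' @ 2: {7,9}  (accept∈set)
'b' @ 3: {}  — dead — no transitions
rest 'd' ignored (set empty)
final: {}; accept 7 not in set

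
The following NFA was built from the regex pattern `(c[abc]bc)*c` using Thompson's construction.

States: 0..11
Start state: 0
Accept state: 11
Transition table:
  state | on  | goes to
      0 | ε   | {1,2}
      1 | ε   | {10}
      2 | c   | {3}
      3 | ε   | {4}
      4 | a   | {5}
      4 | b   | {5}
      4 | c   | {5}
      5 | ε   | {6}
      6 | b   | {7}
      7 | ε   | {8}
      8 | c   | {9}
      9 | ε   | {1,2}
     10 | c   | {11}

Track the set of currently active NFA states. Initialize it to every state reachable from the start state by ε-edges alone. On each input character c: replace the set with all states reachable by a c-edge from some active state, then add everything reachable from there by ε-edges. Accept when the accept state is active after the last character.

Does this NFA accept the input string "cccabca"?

start: ε-closure({0}) = {0,1,2,10}
'c' @ 1: {3,4,11}  [accepting]
'c' @ 2: {5,6}
'c' @ 3: {}  — no active states
rest 'abca' ignored (set empty)
final: {}; accept 11 not in set

Answer: REJECT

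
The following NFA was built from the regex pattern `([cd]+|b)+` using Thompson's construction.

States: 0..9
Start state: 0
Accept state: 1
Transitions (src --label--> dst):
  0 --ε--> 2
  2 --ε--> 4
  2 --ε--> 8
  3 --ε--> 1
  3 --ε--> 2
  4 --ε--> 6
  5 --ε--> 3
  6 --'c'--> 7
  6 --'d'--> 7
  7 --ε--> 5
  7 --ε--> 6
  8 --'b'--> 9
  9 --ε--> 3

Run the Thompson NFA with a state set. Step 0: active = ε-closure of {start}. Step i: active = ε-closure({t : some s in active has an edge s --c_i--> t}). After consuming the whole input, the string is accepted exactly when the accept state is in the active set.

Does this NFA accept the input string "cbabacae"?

S₀ = ε-closure({0}) = {0,2,4,6,8}
'c' @ 1: {1,2,3,4,5,6,7,8}  (accept∈set)
'b' @ 2: {1,2,3,4,6,8,9}  (accept∈set)
'a' @ 3: {}  — state set empty
rest 'bacae' ignored (set empty)
final: {}; accept 1 not in set

Answer: REJECT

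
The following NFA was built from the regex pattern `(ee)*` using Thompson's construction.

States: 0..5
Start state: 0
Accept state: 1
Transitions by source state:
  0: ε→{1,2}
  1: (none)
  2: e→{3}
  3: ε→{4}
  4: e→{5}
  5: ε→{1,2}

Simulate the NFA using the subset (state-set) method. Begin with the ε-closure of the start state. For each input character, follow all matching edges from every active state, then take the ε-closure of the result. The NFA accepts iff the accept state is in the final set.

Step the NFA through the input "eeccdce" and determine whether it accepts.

start: ε-closure({0}) = {0,1,2}
'e' @ 1: {3,4}
'e' @ 2: {1,2,5}  [accepting]
'c' @ 3: {}  — no active states
rest 'cdce' ignored (set empty)
after full input: {}  (accept=1 not in)

Answer: REJECT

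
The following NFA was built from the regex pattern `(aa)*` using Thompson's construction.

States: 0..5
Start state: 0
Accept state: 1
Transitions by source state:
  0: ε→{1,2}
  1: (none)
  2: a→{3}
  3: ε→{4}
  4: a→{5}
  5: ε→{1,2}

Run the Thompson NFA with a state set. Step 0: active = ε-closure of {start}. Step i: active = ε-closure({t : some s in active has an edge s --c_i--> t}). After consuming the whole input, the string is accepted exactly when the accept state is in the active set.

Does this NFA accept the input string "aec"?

Answer: REJECT

Trace:
S₀ = ε-closure({0}) = {0,1,2}
'a' @ 1: {3,4}
'e' @ 2: {}  — state set empty
rest 'c' ignored (set empty)
end set {} — state 1 not in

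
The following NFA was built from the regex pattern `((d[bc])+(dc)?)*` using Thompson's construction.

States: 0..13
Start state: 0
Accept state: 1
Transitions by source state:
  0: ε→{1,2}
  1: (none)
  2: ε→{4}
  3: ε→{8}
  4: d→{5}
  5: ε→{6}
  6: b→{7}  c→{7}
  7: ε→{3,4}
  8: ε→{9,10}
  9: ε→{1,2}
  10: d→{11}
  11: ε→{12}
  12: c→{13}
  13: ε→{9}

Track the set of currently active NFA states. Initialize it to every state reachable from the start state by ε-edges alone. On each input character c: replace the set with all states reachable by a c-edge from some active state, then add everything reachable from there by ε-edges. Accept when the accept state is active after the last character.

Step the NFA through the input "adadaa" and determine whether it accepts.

Answer: REJECT

Derivation:
S₀ = ε-closure({0}) = {0,1,2,4}
'a' @ 1: {}  — state set empty
rest 'dadaa' ignored (set empty)
after full input: {}  (accept=1 not in)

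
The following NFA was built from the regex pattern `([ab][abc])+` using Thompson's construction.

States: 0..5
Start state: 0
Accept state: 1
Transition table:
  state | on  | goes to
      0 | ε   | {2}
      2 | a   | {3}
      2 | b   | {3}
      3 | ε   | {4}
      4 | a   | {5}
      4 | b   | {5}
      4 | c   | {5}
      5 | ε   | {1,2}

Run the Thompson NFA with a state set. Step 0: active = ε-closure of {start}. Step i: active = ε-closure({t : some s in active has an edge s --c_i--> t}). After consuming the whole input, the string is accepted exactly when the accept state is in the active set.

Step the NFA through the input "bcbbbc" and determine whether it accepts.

S₀ = ε-closure({0}) = {0,2}
'b' @ 1: {3,4}
'c' @ 2: {1,2,5}  [accepting]
'b' @ 3: {3,4}
'b' @ 4: {1,2,5}  [accepting]
'b' @ 5: {3,4}
'c' @ 6: {1,2,5}  [accepting]
end set {1,2,5} — state 1 in

Answer: ACCEPT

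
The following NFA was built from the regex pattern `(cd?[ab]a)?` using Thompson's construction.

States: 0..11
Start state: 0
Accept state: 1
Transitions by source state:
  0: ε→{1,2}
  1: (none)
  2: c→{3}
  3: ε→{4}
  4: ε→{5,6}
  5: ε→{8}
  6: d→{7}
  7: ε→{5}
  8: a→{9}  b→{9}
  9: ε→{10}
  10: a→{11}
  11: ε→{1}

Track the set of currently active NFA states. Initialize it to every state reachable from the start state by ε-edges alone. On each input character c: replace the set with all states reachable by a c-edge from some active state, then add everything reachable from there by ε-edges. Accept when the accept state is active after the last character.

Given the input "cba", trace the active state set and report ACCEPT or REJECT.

initial (ε-close {0}): {0,1,2}
'c' @ 1: {3,4,5,6,8}
'b' @ 2: {9,10}
'a' @ 3: {1,11}  ✓accept
final: {1,11}; accept 1 in set

Answer: ACCEPT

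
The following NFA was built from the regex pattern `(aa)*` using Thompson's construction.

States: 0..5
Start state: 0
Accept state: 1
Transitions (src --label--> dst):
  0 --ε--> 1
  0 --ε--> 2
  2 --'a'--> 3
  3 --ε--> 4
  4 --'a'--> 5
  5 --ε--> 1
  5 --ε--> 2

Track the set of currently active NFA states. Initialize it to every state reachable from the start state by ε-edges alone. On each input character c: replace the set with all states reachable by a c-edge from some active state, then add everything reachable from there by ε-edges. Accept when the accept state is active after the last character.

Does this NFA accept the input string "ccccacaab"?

Answer: REJECT

Steps:
start: ε-closure({0}) = {0,1,2}
'c' @ 1: {}  — no active states
rest 'cccacaab' ignored (set empty)
after full input: {}  (accept=1 not in)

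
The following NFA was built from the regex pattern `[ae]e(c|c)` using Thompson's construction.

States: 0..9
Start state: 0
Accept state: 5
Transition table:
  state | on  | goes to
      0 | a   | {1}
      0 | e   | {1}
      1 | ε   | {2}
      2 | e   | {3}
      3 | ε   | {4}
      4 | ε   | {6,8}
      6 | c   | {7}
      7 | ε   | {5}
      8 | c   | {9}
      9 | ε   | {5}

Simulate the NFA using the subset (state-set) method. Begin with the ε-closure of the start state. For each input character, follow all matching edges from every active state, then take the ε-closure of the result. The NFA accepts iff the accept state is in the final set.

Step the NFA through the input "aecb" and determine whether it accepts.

S₀ = ε-closure({0}) = {0}
'a' @ 1: {1,2}
'e' @ 2: {3,4,6,8}
'c' @ 3: {5,7,9}  (accept∈set)
'b' @ 4: {}  — state set empty
final: {}; accept 5 not in set

Answer: REJECT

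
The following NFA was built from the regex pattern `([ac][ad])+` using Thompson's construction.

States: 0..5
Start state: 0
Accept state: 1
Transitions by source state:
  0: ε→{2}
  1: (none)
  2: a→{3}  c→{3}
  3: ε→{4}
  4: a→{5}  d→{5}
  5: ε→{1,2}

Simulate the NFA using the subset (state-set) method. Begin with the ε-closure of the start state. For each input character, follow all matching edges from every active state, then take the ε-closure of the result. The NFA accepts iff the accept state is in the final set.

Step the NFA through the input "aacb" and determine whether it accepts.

Answer: REJECT

Derivation:
S₀ = ε-closure({0}) = {0,2}
'a' @ 1: {3,4}
'a' @ 2: {1,2,5}  (accept∈set)
'c' @ 3: {3,4}
'b' @ 4: {}  — dead — no transitions
final: {}; accept 1 not in set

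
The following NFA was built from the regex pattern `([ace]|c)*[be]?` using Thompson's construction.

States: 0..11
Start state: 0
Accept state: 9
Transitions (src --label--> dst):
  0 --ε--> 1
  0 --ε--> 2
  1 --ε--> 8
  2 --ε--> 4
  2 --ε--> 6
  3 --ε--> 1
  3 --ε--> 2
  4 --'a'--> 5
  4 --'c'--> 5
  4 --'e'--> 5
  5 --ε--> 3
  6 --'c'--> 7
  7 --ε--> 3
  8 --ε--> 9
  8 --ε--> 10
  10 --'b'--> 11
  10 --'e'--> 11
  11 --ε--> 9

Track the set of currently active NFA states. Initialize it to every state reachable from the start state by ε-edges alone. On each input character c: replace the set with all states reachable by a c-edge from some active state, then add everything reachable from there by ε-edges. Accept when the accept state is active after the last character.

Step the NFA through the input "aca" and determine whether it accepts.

Answer: ACCEPT

Derivation:
initial (ε-close {0}): {0,1,2,4,6,8,9,10}
'a' @ 1: {1,2,3,4,5,6,8,9,10}  [accepting]
'c' @ 2: {1,2,3,4,5,6,7,8,9,10}  [accepting]
'a' @ 3: {1,2,3,4,5,6,8,9,10}  [accepting]
after full input: {1,2,3,4,5,6,8,9,10}  (accept=9 in)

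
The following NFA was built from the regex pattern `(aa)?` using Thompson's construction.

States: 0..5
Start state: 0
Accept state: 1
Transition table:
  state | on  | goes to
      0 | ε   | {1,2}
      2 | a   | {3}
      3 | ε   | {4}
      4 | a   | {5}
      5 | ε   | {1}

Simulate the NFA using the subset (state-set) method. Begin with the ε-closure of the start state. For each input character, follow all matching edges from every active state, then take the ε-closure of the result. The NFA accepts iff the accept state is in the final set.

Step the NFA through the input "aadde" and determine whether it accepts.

Answer: REJECT

Trace:
start: ε-closure({0}) = {0,1,2}
'a' @ 1: {3,4}
'a' @ 2: {1,5}  [accepting]
'd' @ 3: {}  — dead — no transitions
rest 'de' ignored (set empty)
final: {}; accept 1 not in set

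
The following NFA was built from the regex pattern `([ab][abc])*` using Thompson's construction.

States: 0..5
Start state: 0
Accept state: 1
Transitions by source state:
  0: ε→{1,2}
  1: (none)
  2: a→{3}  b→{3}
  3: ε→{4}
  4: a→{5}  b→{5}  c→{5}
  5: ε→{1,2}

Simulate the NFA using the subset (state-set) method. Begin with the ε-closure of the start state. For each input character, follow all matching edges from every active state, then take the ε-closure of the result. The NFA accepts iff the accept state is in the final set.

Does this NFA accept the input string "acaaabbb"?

Answer: ACCEPT

Derivation:
start: ε-closure({0}) = {0,1,2}
'a' @ 1: {3,4}
'c' @ 2: {1,2,5}  (accept∈set)
'a' @ 3: {3,4}
'a' @ 4: {1,2,5}  (accept∈set)
'a' @ 5: {3,4}
'b' @ 6: {1,2,5}  (accept∈set)
'b' @ 7: {3,4}
'b' @ 8: {1,2,5}  (accept∈set)
end set {1,2,5} — state 1 in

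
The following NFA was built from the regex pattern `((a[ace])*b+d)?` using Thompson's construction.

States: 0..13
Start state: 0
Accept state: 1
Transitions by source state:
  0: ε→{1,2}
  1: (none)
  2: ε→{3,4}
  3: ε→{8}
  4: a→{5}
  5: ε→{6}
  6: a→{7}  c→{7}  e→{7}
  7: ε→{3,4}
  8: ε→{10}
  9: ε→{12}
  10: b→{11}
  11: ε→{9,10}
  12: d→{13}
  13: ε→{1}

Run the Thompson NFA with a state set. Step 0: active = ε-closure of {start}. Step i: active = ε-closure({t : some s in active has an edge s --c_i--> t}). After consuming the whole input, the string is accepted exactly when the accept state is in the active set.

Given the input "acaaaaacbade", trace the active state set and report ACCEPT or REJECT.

Answer: REJECT

Derivation:
S₀ = ε-closure({0}) = {0,1,2,3,4,8,10}
'a' @ 1: {5,6}
'c' @ 2: {3,4,7,8,10}
'a' @ 3: {5,6}
'a' @ 4: {3,4,7,8,10}
'a' @ 5: {5,6}
'a' @ 6: {3,4,7,8,10}
'a' @ 7: {5,6}
'c' @ 8: {3,4,7,8,10}
'b' @ 9: {9,10,11,12}
'a' @ 10: {}  — state set empty
rest 'de' ignored (set empty)
final: {}; accept 1 not in set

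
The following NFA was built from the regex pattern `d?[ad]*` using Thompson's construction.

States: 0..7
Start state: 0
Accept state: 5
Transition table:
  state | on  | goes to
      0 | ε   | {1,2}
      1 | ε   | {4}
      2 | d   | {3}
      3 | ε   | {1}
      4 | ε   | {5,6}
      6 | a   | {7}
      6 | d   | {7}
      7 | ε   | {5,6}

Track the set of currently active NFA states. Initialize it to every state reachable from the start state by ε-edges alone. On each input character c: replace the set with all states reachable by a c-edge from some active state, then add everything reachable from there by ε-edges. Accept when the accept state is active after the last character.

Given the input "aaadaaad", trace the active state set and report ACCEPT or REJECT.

start: ε-closure({0}) = {0,1,2,4,5,6}
'a' @ 1: {5,6,7}  (accept∈set)
'a' @ 2: {5,6,7}  (accept∈set)
'a' @ 3: {5,6,7}  (accept∈set)
'd' @ 4: {5,6,7}  (accept∈set)
'a' @ 5: {5,6,7}  (accept∈set)
'a' @ 6: {5,6,7}  (accept∈set)
'a' @ 7: {5,6,7}  (accept∈set)
'd' @ 8: {5,6,7}  (accept∈set)
final: {5,6,7}; accept 5 in set

Answer: ACCEPT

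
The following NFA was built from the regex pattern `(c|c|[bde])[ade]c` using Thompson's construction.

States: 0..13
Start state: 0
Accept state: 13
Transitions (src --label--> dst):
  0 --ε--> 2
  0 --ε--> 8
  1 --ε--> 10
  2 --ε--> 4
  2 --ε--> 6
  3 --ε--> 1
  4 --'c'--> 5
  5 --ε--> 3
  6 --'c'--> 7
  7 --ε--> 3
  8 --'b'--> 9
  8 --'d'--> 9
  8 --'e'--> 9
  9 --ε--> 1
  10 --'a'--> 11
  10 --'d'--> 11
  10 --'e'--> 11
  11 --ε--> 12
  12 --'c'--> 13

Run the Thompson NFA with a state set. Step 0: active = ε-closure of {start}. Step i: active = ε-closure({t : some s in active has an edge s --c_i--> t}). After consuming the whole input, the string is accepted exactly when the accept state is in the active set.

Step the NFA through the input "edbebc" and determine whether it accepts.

Answer: REJECT

Derivation:
initial (ε-close {0}): {0,2,4,6,8}
'e' @ 1: {1,9,10}
'd' @ 2: {11,12}
'b' @ 3: {}  — no active states
rest 'ebc' ignored (set empty)
final: {}; accept 13 not in set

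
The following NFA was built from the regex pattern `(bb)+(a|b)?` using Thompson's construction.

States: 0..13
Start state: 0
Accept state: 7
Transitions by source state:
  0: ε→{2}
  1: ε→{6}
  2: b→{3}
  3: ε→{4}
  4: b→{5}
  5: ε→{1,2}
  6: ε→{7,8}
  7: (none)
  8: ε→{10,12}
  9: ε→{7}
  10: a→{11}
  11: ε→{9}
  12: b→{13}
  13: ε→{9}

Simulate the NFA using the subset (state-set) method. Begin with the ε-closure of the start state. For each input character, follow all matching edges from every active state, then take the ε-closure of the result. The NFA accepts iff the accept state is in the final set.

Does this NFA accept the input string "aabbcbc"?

start: ε-closure({0}) = {0,2}
'a' @ 1: {}  — no active states
rest 'abbcbc' ignored (set empty)
after full input: {}  (accept=7 not in)

Answer: REJECT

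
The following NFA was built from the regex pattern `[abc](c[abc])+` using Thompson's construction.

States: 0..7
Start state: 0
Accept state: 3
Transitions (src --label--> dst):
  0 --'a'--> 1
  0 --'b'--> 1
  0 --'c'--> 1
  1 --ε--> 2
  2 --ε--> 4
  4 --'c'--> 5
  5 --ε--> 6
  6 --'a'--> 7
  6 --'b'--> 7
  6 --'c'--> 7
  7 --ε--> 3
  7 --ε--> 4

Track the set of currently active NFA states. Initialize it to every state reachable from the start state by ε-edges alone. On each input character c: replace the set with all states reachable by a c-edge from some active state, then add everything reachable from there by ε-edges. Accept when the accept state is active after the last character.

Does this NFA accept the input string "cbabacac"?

initial (ε-close {0}): {0}
'c' @ 1: {1,2,4}
'b' @ 2: {}  — dead — no transitions
rest 'abacac' ignored (set empty)
final: {}; accept 3 not in set

Answer: REJECT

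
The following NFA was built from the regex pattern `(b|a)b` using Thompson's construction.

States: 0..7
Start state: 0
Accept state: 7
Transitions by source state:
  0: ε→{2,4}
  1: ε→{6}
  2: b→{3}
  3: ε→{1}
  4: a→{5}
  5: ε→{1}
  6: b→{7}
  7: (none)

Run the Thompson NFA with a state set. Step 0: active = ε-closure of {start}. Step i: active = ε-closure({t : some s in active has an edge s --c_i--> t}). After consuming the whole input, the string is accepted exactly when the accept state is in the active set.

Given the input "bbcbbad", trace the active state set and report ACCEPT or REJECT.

initial (ε-close {0}): {0,2,4}
'b' @ 1: {1,3,6}
'b' @ 2: {7}  ✓accept
'c' @ 3: {}  — state set empty
rest 'bbad' ignored (set empty)
final: {}; accept 7 not in set

Answer: REJECT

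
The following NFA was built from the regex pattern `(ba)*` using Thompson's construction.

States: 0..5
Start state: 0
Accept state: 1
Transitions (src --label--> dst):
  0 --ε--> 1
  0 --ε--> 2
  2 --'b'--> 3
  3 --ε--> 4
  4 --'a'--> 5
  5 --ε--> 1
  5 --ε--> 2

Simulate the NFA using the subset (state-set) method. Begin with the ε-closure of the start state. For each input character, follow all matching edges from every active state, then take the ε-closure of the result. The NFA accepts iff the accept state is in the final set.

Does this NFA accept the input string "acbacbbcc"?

Answer: REJECT

Derivation:
initial (ε-close {0}): {0,1,2}
'a' @ 1: {}  — state set empty
rest 'cbacbbcc' ignored (set empty)
end set {} — state 1 not in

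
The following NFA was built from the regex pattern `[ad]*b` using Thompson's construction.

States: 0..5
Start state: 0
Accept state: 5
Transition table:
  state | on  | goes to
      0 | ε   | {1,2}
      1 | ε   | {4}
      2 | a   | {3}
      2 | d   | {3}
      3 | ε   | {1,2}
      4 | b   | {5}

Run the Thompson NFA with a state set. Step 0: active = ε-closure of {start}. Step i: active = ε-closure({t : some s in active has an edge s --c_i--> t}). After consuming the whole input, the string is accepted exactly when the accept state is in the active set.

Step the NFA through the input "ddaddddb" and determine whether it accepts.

Answer: ACCEPT

Trace:
initial (ε-close {0}): {0,1,2,4}
'd' @ 1: {1,2,3,4}
'd' @ 2: {1,2,3,4}
'a' @ 3: {1,2,3,4}
'd' @ 4: {1,2,3,4}
'd' @ 5: {1,2,3,4}
'd' @ 6: {1,2,3,4}
'd' @ 7: {1,2,3,4}
'b' @ 8: {5}  ✓accept
after full input: {5}  (accept=5 in)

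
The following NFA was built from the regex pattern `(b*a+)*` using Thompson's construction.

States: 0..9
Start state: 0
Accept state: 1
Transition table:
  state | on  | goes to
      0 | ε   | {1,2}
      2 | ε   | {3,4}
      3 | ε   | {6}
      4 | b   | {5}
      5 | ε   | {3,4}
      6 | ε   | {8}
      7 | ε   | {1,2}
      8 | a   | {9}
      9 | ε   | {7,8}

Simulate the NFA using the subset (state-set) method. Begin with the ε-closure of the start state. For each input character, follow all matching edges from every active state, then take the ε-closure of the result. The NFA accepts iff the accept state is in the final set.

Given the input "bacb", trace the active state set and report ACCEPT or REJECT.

S₀ = ε-closure({0}) = {0,1,2,3,4,6,8}
'b' @ 1: {3,4,5,6,8}
'a' @ 2: {1,2,3,4,6,7,8,9}  [accepting]
'c' @ 3: {}  — state set empty
rest 'b' ignored (set empty)
final: {}; accept 1 not in set

Answer: REJECT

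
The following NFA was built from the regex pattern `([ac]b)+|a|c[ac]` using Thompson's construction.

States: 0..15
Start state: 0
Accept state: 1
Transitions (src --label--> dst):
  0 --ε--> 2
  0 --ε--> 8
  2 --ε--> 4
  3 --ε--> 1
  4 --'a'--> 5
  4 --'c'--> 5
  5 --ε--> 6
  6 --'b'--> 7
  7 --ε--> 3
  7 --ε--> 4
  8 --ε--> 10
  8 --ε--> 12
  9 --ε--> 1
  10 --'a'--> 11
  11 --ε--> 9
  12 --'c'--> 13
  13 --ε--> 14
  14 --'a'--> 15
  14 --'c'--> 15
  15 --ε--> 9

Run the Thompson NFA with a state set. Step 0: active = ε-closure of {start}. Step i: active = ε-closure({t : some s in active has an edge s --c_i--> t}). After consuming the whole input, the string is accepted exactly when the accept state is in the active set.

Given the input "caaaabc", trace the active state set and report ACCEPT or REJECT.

start: ε-closure({0}) = {0,2,4,8,10,12}
'c' @ 1: {5,6,13,14}
'a' @ 2: {1,9,15}  (accept∈set)
'a' @ 3: {}  — dead — no transitions
rest 'aabc' ignored (set empty)
after full input: {}  (accept=1 not in)

Answer: REJECT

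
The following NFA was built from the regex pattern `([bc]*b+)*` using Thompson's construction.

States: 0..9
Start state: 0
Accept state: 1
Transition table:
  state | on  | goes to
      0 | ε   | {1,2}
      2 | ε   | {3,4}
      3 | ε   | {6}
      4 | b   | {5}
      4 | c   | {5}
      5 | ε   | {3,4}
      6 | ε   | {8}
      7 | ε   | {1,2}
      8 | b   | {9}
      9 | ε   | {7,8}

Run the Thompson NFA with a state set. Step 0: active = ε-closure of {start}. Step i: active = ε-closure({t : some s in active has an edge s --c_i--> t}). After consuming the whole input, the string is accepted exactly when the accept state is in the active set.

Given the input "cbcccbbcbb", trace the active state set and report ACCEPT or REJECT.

Answer: ACCEPT

Derivation:
initial (ε-close {0}): {0,1,2,3,4,6,8}
'c' @ 1: {3,4,5,6,8}
'b' @ 2: {1,2,3,4,5,6,7,8,9}  (accept∈set)
'c' @ 3: {3,4,5,6,8}
'c' @ 4: {3,4,5,6,8}
'c' @ 5: {3,4,5,6,8}
'b' @ 6: {1,2,3,4,5,6,7,8,9}  (accept∈set)
'b' @ 7: {1,2,3,4,5,6,7,8,9}  (accept∈set)
'c' @ 8: {3,4,5,6,8}
'b' @ 9: {1,2,3,4,5,6,7,8,9}  (accept∈set)
'b' @ 10: {1,2,3,4,5,6,7,8,9}  (accept∈set)
after full input: {1,2,3,4,5,6,7,8,9}  (accept=1 in)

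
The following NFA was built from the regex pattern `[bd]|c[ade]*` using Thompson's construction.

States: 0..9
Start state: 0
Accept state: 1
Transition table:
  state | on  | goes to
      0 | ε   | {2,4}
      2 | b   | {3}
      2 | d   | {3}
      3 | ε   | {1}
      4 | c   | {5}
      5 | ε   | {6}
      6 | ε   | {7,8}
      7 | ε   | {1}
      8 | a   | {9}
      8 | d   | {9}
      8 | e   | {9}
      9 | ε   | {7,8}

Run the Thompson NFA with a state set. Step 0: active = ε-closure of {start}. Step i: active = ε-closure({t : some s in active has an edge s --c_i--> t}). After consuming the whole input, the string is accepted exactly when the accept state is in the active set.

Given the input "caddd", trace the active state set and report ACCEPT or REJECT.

S₀ = ε-closure({0}) = {0,2,4}
'c' @ 1: {1,5,6,7,8}  ✓accept
'a' @ 2: {1,7,8,9}  ✓accept
'd' @ 3: {1,7,8,9}  ✓accept
'd' @ 4: {1,7,8,9}  ✓accept
'd' @ 5: {1,7,8,9}  ✓accept
after full input: {1,7,8,9}  (accept=1 in)

Answer: ACCEPT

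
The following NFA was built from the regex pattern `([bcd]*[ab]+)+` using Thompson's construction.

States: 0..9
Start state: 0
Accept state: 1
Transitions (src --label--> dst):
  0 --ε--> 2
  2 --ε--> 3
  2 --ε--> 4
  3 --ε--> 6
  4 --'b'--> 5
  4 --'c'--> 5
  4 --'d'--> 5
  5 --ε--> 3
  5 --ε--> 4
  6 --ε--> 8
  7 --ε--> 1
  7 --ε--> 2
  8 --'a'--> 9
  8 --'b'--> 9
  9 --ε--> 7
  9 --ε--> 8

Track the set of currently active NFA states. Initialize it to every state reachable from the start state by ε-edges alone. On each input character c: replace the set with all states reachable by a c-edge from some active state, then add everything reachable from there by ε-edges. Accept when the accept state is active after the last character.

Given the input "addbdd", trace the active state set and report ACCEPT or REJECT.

Answer: REJECT

Steps:
S₀ = ε-closure({0}) = {0,2,3,4,6,8}
'a' @ 1: {1,2,3,4,6,7,8,9}  (accept∈set)
'd' @ 2: {3,4,5,6,8}
'd' @ 3: {3,4,5,6,8}
'b' @ 4: {1,2,3,4,5,6,7,8,9}  (accept∈set)
'd' @ 5: {3,4,5,6,8}
'd' @ 6: {3,4,5,6,8}
end set {3,4,5,6,8} — state 1 not in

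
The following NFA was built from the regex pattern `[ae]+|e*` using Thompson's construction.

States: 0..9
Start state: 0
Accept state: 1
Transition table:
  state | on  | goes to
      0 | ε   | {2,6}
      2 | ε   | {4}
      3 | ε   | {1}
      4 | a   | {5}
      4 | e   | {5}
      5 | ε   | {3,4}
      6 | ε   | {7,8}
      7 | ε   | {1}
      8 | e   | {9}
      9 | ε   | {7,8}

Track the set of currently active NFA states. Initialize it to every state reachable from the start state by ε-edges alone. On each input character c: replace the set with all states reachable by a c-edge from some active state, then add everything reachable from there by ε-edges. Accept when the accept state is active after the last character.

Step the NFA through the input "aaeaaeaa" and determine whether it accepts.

initial (ε-close {0}): {0,1,2,4,6,7,8}
'a' @ 1: {1,3,4,5}  ✓accept
'a' @ 2: {1,3,4,5}  ✓accept
'e' @ 3: {1,3,4,5}  ✓accept
'a' @ 4: {1,3,4,5}  ✓accept
'a' @ 5: {1,3,4,5}  ✓accept
'e' @ 6: {1,3,4,5}  ✓accept
'a' @ 7: {1,3,4,5}  ✓accept
'a' @ 8: {1,3,4,5}  ✓accept
after full input: {1,3,4,5}  (accept=1 in)

Answer: ACCEPT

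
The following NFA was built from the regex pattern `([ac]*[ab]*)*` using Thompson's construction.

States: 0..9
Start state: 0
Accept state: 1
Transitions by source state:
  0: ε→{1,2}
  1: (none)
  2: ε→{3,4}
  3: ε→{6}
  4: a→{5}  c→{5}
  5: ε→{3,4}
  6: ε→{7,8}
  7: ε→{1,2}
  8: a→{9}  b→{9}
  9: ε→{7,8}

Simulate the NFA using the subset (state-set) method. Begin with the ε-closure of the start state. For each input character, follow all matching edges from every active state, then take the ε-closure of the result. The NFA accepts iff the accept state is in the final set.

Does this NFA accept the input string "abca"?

Answer: ACCEPT

Trace:
initial (ε-close {0}): {0,1,2,3,4,6,7,8}
'a' @ 1: {1,2,3,4,5,6,7,8,9}  [accepting]
'b' @ 2: {1,2,3,4,6,7,8,9}  [accepting]
'c' @ 3: {1,2,3,4,5,6,7,8}  [accepting]
'a' @ 4: {1,2,3,4,5,6,7,8,9}  [accepting]
final: {1,2,3,4,5,6,7,8,9}; accept 1 in set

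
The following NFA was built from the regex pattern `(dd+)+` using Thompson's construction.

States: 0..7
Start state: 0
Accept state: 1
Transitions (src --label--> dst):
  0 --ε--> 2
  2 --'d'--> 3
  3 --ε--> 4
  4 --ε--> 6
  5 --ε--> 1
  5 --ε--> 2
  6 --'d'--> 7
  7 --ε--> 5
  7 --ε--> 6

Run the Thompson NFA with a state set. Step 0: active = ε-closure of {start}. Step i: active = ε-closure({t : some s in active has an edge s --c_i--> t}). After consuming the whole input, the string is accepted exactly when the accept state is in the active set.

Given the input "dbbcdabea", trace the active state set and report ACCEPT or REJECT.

S₀ = ε-closure({0}) = {0,2}
'd' @ 1: {3,4,6}
'b' @ 2: {}  — state set empty
rest 'bcdabea' ignored (set empty)
end set {} — state 1 not in

Answer: REJECT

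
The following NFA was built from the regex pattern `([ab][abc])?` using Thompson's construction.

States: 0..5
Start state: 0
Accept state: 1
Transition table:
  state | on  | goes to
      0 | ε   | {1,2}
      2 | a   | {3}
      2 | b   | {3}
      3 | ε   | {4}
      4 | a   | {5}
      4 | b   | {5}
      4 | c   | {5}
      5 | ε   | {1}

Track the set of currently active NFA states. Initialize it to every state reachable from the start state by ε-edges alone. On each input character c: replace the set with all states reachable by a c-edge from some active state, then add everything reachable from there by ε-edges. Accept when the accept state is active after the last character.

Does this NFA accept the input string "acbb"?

Answer: REJECT

Derivation:
start: ε-closure({0}) = {0,1,2}
'a' @ 1: {3,4}
'c' @ 2: {1,5}  (accept∈set)
'b' @ 3: {}  — dead — no transitions
rest 'b' ignored (set empty)
end set {} — state 1 not in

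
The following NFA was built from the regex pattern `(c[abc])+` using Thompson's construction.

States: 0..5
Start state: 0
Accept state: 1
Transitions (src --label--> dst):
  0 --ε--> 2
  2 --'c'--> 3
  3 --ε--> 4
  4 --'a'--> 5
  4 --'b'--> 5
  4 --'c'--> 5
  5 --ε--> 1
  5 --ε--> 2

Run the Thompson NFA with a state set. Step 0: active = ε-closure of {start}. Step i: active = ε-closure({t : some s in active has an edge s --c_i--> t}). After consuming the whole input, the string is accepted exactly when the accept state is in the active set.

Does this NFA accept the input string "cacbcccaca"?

start: ε-closure({0}) = {0,2}
'c' @ 1: {3,4}
'a' @ 2: {1,2,5}  ✓accept
'c' @ 3: {3,4}
'b' @ 4: {1,2,5}  ✓accept
'c' @ 5: {3,4}
'c' @ 6: {1,2,5}  ✓accept
'c' @ 7: {3,4}
'a' @ 8: {1,2,5}  ✓accept
'c' @ 9: {3,4}
'a' @ 10: {1,2,5}  ✓accept
after full input: {1,2,5}  (accept=1 in)

Answer: ACCEPT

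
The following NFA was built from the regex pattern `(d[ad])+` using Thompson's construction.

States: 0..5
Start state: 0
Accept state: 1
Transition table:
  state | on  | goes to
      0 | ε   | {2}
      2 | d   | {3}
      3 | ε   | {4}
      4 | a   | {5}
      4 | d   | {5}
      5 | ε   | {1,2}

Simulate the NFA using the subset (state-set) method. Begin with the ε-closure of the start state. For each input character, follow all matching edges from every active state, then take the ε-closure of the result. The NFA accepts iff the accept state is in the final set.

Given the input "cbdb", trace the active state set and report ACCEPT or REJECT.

Answer: REJECT

Steps:
initial (ε-close {0}): {0,2}
'c' @ 1: {}  — state set empty
rest 'bdb' ignored (set empty)
final: {}; accept 1 not in set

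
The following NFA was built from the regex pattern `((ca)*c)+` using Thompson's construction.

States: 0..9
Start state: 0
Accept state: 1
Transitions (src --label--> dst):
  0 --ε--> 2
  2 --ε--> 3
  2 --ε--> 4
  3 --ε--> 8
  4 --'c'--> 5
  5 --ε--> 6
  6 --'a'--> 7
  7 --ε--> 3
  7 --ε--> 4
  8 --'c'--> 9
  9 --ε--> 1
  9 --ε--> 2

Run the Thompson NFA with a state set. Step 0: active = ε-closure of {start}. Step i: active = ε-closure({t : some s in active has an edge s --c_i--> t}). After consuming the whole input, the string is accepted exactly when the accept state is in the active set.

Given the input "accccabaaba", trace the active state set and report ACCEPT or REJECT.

Answer: REJECT

Trace:
start: ε-closure({0}) = {0,2,3,4,8}
'a' @ 1: {}  — no active states
rest 'ccccabaaba' ignored (set empty)
after full input: {}  (accept=1 not in)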